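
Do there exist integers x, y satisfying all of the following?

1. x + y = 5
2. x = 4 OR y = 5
Yes

Take x = 0, y = 5. Substituting into each constraint:
  (1) 0 + 5 = 5 ✓
  (2) y = 5, target 5 ✓ (second branch holds)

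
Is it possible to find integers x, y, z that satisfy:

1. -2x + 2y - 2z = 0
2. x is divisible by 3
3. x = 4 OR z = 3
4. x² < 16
Yes

Take x = 0, y = 3, z = 3. Substituting into each constraint:
  (1) -2(0) + 2(3) - 2(3) = 0 ✓
  (2) 0 = 3 × 0, remainder 0 ✓
  (3) z = 3, target 3 ✓ (second branch holds)
  (4) x² = (0)² = 0, and 0 < 16 ✓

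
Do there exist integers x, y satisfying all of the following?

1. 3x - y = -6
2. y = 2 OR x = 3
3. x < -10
No

The full constraint system is jointly infeasible over the integers. Each constraint and what it forces:

  - 3x - y = -6: is a linear equation tying the variables together
  - y = 2 OR x = 3: forces a choice: either y = 2 or x = 3
  - x < -10: bounds one variable relative to a constant

Split on the disjunction (y = 2 OR x = 3):
  • If y = 2: with y = 2, every remaining term of the linear equation is divisible by 3, so the left side is ≡ 0 (mod 3); but the right side -4 ≡ 2 (mod 3). No integers can satisfy it.
  • If x = 3: this contradicts the bound x ≤ -11.
Both branches are infeasible, so the system has no integer solution.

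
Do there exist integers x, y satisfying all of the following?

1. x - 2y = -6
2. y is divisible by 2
Yes

Take x = -6, y = 0. Substituting into each constraint:
  (1) (-6) - 2(0) = -6 ✓
  (2) 0 = 2 × 0, remainder 0 ✓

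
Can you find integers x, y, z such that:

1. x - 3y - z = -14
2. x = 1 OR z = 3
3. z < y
Yes

Take x = 4, y = 5, z = 3. Substituting into each constraint:
  (1) 4 - 3(5) + (-3) = -14 ✓
  (2) z = 3, target 3 ✓ (second branch holds)
  (3) 3 < 5 ✓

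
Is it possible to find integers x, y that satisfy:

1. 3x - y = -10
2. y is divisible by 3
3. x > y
No

A contradictory subset is {3x - y = -10, y is divisible by 3}. No integer assignment can satisfy these jointly:

  - 3x - y = -10: is a linear equation tying the variables together
  - y is divisible by 3: restricts y to multiples of 3

Modular obstruction: writing y = 3y', every remaining term of the linear equation is divisible by 3, so the left side is ≡ 0 (mod 3); but the right side -10 ≡ 2 (mod 3). No integers can satisfy it.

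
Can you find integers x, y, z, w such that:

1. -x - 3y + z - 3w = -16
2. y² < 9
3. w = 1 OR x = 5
Yes

Take x = 0, y = 0, z = -13, w = 1. Substituting into each constraint:
  (1) 0 - 3(0) + (-13) - 3(1) = -16 ✓
  (2) y² = (0)² = 0, and 0 < 9 ✓
  (3) w = 1, target 1 ✓ (first branch holds)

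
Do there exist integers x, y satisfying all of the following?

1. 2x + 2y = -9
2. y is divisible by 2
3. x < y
No

Even the single constraint (2x + 2y = -9) is infeasible over the integers.

  - 2x + 2y = -9: every term on the left is divisible by 2, so the LHS ≡ 0 (mod 2), but the RHS -9 is not — no integer solution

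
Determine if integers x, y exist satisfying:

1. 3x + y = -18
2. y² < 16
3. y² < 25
Yes

Take x = -6, y = 0. Substituting into each constraint:
  (1) 3(-6) + 0 = -18 ✓
  (2) y² = (0)² = 0, and 0 < 16 ✓
  (3) y² = (0)² = 0, and 0 < 25 ✓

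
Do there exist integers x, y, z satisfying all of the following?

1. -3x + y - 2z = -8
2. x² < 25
Yes

Take x = 0, y = -8, z = 0. Substituting into each constraint:
  (1) -3(0) + (-8) - 2(0) = -8 ✓
  (2) x² = (0)² = 0, and 0 < 25 ✓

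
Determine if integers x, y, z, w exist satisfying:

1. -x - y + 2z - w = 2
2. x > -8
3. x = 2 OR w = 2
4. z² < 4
Yes

Take x = 2, y = -6, z = -1, w = 0. Substituting into each constraint:
  (1) (-2) + 6 + 2(-1) + 0 = 2 ✓
  (2) 2 > -8 ✓
  (3) x = 2, target 2 ✓ (first branch holds)
  (4) z² = (-1)² = 1, and 1 < 4 ✓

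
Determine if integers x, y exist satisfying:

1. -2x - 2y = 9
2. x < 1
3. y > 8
No

Even the single constraint (-2x - 2y = 9) is infeasible over the integers.

  - -2x - 2y = 9: every term on the left is divisible by 2, so the LHS ≡ 0 (mod 2), but the RHS 9 is not — no integer solution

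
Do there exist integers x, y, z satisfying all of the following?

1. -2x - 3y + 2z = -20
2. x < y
Yes

Take x = -1, y = 0, z = -11. Substituting into each constraint:
  (1) -2(-1) - 3(0) + 2(-11) = -20 ✓
  (2) -1 < 0 ✓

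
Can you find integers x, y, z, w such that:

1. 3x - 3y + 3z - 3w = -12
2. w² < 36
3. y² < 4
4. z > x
Yes

Take x = -2, y = 0, z = -1, w = 1. Substituting into each constraint:
  (1) 3(-2) - 3(0) + 3(-1) - 3(1) = -12 ✓
  (2) w² = (1)² = 1, and 1 < 36 ✓
  (3) y² = (0)² = 0, and 0 < 4 ✓
  (4) -1 > -2 ✓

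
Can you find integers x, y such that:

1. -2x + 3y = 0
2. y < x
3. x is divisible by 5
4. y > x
No

A contradictory subset is {y < x, y > x}. No integer assignment can satisfy these jointly:

  - y < x: bounds one variable relative to another variable
  - y > x: bounds one variable relative to another variable

Direct contradiction: x > y and y > x cannot both hold.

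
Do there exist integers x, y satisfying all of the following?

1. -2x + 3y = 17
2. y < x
Yes

Take x = 20, y = 19. Substituting into each constraint:
  (1) -2(20) + 3(19) = 17 ✓
  (2) 19 < 20 ✓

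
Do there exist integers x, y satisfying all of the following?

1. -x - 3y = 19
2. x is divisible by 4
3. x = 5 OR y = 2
No

The full constraint system is jointly infeasible over the integers. Each constraint and what it forces:

  - -x - 3y = 19: is a linear equation tying the variables together
  - x is divisible by 4: restricts x to multiples of 4
  - x = 5 OR y = 2: forces a choice: either x = 5 or y = 2

Split on the disjunction (x = 5 OR y = 2):
  • If x = 5: this contradicts the divisibility constraint — 5 is not a multiple of 4.
  • If y = 2: with y = 2, writing x = 4x', every remaining term of the linear equation is divisible by 4, so the left side is ≡ 0 (mod 4); but the right side 25 ≡ 1 (mod 4). No integers can satisfy it.
Both branches are infeasible, so the system has no integer solution.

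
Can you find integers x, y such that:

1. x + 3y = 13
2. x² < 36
Yes

Take x = 1, y = 4. Substituting into each constraint:
  (1) 1 + 3(4) = 13 ✓
  (2) x² = (1)² = 1, and 1 < 36 ✓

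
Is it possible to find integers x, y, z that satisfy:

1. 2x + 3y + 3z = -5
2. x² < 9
Yes

Take x = 2, y = -3, z = 0. Substituting into each constraint:
  (1) 2(2) + 3(-3) + 3(0) = -5 ✓
  (2) x² = (2)² = 4, and 4 < 9 ✓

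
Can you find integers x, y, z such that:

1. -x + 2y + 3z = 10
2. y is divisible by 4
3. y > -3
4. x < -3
Yes

Take x = -10, y = 0, z = 0. Substituting into each constraint:
  (1) 10 + 2(0) + 3(0) = 10 ✓
  (2) 0 = 4 × 0, remainder 0 ✓
  (3) 0 > -3 ✓
  (4) -10 < -3 ✓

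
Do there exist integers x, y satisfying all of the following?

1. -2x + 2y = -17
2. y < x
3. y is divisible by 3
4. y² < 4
No

Even the single constraint (-2x + 2y = -17) is infeasible over the integers.

  - -2x + 2y = -17: every term on the left is divisible by 2, so the LHS ≡ 0 (mod 2), but the RHS -17 is not — no integer solution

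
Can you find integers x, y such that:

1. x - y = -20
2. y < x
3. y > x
No

A contradictory subset is {y < x, y > x}. No integer assignment can satisfy these jointly:

  - y < x: bounds one variable relative to another variable
  - y > x: bounds one variable relative to another variable

Direct contradiction: x > y and y > x cannot both hold.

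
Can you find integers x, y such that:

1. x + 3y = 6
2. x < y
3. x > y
No

A contradictory subset is {x < y, x > y}. No integer assignment can satisfy these jointly:

  - x < y: bounds one variable relative to another variable
  - x > y: bounds one variable relative to another variable

Direct contradiction: y > x and x > y cannot both hold.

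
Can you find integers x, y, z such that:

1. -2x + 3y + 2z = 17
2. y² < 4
Yes

Take x = 0, y = 1, z = 7. Substituting into each constraint:
  (1) -2(0) + 3(1) + 2(7) = 17 ✓
  (2) y² = (1)² = 1, and 1 < 4 ✓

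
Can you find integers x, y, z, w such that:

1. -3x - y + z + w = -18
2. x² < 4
Yes

Take x = 0, y = 0, z = -18, w = 0. Substituting into each constraint:
  (1) -3(0) + 0 + (-18) + 0 = -18 ✓
  (2) x² = (0)² = 0, and 0 < 4 ✓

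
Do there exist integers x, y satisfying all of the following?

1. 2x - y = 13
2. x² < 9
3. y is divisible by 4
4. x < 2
No

A contradictory subset is {2x - y = 13, y is divisible by 4}. No integer assignment can satisfy these jointly:

  - 2x - y = 13: is a linear equation tying the variables together
  - y is divisible by 4: restricts y to multiples of 4

Modular obstruction: writing y = 4y', every remaining term of the linear equation is divisible by 2, so the left side is ≡ 0 (mod 2); but the right side 13 ≡ 1 (mod 2). No integers can satisfy it.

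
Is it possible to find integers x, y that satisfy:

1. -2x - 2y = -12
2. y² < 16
Yes

Take x = 6, y = 0. Substituting into each constraint:
  (1) -2(6) - 2(0) = -12 ✓
  (2) y² = (0)² = 0, and 0 < 16 ✓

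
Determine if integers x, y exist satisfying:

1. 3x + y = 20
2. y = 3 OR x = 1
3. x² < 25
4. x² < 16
Yes

Take x = 1, y = 17. Substituting into each constraint:
  (1) 3(1) + 17 = 20 ✓
  (2) x = 1, target 1 ✓ (second branch holds)
  (3) x² = (1)² = 1, and 1 < 25 ✓
  (4) x² = (1)² = 1, and 1 < 16 ✓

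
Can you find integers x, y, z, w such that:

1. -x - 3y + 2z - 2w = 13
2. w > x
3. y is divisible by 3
Yes

Take x = -1, y = 0, z = 6, w = 0. Substituting into each constraint:
  (1) 1 - 3(0) + 2(6) - 2(0) = 13 ✓
  (2) 0 > -1 ✓
  (3) 0 = 3 × 0, remainder 0 ✓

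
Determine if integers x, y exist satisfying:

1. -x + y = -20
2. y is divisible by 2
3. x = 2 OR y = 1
Yes

Take x = 2, y = -18. Substituting into each constraint:
  (1) (-2) + (-18) = -20 ✓
  (2) -18 = 2 × -9, remainder 0 ✓
  (3) x = 2, target 2 ✓ (first branch holds)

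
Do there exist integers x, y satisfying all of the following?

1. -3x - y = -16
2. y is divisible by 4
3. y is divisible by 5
Yes

Take x = -8, y = 40. Substituting into each constraint:
  (1) -3(-8) + (-40) = -16 ✓
  (2) 40 = 4 × 10, remainder 0 ✓
  (3) 40 = 5 × 8, remainder 0 ✓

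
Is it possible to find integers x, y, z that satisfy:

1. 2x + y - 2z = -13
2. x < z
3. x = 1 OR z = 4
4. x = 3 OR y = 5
Yes

Take x = 1, y = 5, z = 10. Substituting into each constraint:
  (1) 2(1) + 5 - 2(10) = -13 ✓
  (2) 1 < 10 ✓
  (3) x = 1, target 1 ✓ (first branch holds)
  (4) y = 5, target 5 ✓ (second branch holds)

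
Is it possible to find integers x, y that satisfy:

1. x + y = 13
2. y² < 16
Yes

Take x = 13, y = 0. Substituting into each constraint:
  (1) 13 + 0 = 13 ✓
  (2) y² = (0)² = 0, and 0 < 16 ✓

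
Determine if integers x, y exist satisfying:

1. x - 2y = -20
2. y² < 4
Yes

Take x = -20, y = 0. Substituting into each constraint:
  (1) (-20) - 2(0) = -20 ✓
  (2) y² = (0)² = 0, and 0 < 4 ✓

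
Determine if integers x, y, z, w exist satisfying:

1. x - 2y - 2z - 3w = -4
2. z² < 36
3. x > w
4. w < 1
Yes

Take x = 0, y = 0, z = 5, w = -2. Substituting into each constraint:
  (1) 0 - 2(0) - 2(5) - 3(-2) = -4 ✓
  (2) z² = (5)² = 25, and 25 < 36 ✓
  (3) 0 > -2 ✓
  (4) -2 < 1 ✓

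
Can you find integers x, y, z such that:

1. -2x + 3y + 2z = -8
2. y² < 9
Yes

Take x = 0, y = 0, z = -4. Substituting into each constraint:
  (1) -2(0) + 3(0) + 2(-4) = -8 ✓
  (2) y² = (0)² = 0, and 0 < 9 ✓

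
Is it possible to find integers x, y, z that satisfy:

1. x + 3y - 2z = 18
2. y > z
Yes

Take x = 15, y = 1, z = 0. Substituting into each constraint:
  (1) 15 + 3(1) - 2(0) = 18 ✓
  (2) 1 > 0 ✓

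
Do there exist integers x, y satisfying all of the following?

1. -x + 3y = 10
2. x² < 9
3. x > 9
No

A contradictory subset is {x² < 9, x > 9}. No integer assignment can satisfy these jointly:

  - x² < 9: restricts x to |x| ≤ 2
  - x > 9: bounds one variable relative to a constant

Direct contradiction: the bounds on x require x ≥ 10 and x ≤ 2 simultaneously, which is empty.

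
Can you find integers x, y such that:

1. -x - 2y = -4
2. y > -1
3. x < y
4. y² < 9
Yes

Take x = 0, y = 2. Substituting into each constraint:
  (1) 0 - 2(2) = -4 ✓
  (2) 2 > -1 ✓
  (3) 0 < 2 ✓
  (4) y² = (2)² = 4, and 4 < 9 ✓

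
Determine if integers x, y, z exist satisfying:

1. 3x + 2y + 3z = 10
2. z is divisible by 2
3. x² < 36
Yes

Take x = 0, y = 5, z = 0. Substituting into each constraint:
  (1) 3(0) + 2(5) + 3(0) = 10 ✓
  (2) 0 = 2 × 0, remainder 0 ✓
  (3) x² = (0)² = 0, and 0 < 36 ✓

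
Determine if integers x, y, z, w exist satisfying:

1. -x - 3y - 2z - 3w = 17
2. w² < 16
Yes

Take x = -17, y = 0, z = 0, w = 0. Substituting into each constraint:
  (1) 17 - 3(0) - 2(0) - 3(0) = 17 ✓
  (2) w² = (0)² = 0, and 0 < 16 ✓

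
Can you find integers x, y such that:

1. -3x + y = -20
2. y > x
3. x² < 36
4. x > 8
No

A contradictory subset is {x² < 36, x > 8}. No integer assignment can satisfy these jointly:

  - x² < 36: restricts x to |x| ≤ 5
  - x > 8: bounds one variable relative to a constant

Direct contradiction: the bounds on x require x ≥ 9 and x ≤ 5 simultaneously, which is empty.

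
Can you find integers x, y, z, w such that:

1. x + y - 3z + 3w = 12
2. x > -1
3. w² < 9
Yes

Take x = 12, y = 0, z = 0, w = 0. Substituting into each constraint:
  (1) 12 + 0 - 3(0) + 3(0) = 12 ✓
  (2) 12 > -1 ✓
  (3) w² = (0)² = 0, and 0 < 9 ✓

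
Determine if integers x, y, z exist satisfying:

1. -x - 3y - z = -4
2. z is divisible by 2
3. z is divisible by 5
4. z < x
Yes

Take x = 1, y = 1, z = 0. Substituting into each constraint:
  (1) (-1) - 3(1) + 0 = -4 ✓
  (2) 0 = 2 × 0, remainder 0 ✓
  (3) 0 = 5 × 0, remainder 0 ✓
  (4) 0 < 1 ✓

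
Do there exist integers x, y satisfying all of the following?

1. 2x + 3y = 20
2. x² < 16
Yes

Take x = 1, y = 6. Substituting into each constraint:
  (1) 2(1) + 3(6) = 20 ✓
  (2) x² = (1)² = 1, and 1 < 16 ✓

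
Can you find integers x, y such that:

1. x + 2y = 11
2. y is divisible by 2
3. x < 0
Yes

Take x = -1, y = 6. Substituting into each constraint:
  (1) (-1) + 2(6) = 11 ✓
  (2) 6 = 2 × 3, remainder 0 ✓
  (3) -1 < 0 ✓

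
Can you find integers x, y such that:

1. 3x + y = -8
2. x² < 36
Yes

Take x = 0, y = -8. Substituting into each constraint:
  (1) 3(0) + (-8) = -8 ✓
  (2) x² = (0)² = 0, and 0 < 36 ✓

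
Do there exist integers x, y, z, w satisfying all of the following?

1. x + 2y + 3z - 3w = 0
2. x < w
Yes

Take x = -1, y = -1, z = 1, w = 0. Substituting into each constraint:
  (1) (-1) + 2(-1) + 3(1) - 3(0) = 0 ✓
  (2) -1 < 0 ✓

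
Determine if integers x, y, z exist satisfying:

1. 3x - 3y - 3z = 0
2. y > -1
Yes

Take x = 0, y = 0, z = 0. Substituting into each constraint:
  (1) 3(0) - 3(0) - 3(0) = 0 ✓
  (2) 0 > -1 ✓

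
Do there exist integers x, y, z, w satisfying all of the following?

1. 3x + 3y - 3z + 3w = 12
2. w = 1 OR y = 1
Yes

Take x = 0, y = 1, z = -3, w = 0. Substituting into each constraint:
  (1) 3(0) + 3(1) - 3(-3) + 3(0) = 12 ✓
  (2) y = 1, target 1 ✓ (second branch holds)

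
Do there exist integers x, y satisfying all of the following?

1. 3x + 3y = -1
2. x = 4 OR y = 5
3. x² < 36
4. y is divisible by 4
No

Even the single constraint (3x + 3y = -1) is infeasible over the integers.

  - 3x + 3y = -1: every term on the left is divisible by 3, so the LHS ≡ 0 (mod 3), but the RHS -1 is not — no integer solution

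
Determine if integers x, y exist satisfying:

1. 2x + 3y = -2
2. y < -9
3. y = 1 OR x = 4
No

The full constraint system is jointly infeasible over the integers. Each constraint and what it forces:

  - 2x + 3y = -2: is a linear equation tying the variables together
  - y < -9: bounds one variable relative to a constant
  - y = 1 OR x = 4: forces a choice: either y = 1 or x = 4

Split on the disjunction (y = 1 OR x = 4):
  • If y = 1: this contradicts the bound y ≤ -10.
  • If x = 4: with x = 4, every remaining term of the linear equation is divisible by 3, so the left side is ≡ 0 (mod 3); but the right side -10 ≡ 2 (mod 3). No integers can satisfy it.
Both branches are infeasible, so the system has no integer solution.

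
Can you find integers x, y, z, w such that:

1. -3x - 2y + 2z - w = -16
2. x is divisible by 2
Yes

Take x = 0, y = 0, z = 0, w = 16. Substituting into each constraint:
  (1) -3(0) - 2(0) + 2(0) + (-16) = -16 ✓
  (2) 0 = 2 × 0, remainder 0 ✓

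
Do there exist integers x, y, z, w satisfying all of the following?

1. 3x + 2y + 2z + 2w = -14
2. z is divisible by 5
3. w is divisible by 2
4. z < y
Yes

Take x = -4, y = 1, z = 0, w = -2. Substituting into each constraint:
  (1) 3(-4) + 2(1) + 2(0) + 2(-2) = -14 ✓
  (2) 0 = 5 × 0, remainder 0 ✓
  (3) -2 = 2 × -1, remainder 0 ✓
  (4) 0 < 1 ✓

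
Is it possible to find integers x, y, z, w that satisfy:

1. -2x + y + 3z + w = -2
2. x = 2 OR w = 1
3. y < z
Yes

Take x = 2, y = -1, z = 0, w = 3. Substituting into each constraint:
  (1) -2(2) + (-1) + 3(0) + 3 = -2 ✓
  (2) x = 2, target 2 ✓ (first branch holds)
  (3) -1 < 0 ✓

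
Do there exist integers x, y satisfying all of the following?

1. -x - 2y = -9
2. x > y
Yes

Take x = 9, y = 0. Substituting into each constraint:
  (1) (-9) - 2(0) = -9 ✓
  (2) 9 > 0 ✓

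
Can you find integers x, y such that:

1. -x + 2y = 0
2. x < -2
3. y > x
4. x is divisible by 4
Yes

Take x = -4, y = -2. Substituting into each constraint:
  (1) 4 + 2(-2) = 0 ✓
  (2) -4 < -2 ✓
  (3) -2 > -4 ✓
  (4) -4 = 4 × -1, remainder 0 ✓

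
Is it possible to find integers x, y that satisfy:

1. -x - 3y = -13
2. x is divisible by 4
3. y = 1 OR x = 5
No

The full constraint system is jointly infeasible over the integers. Each constraint and what it forces:

  - -x - 3y = -13: is a linear equation tying the variables together
  - x is divisible by 4: restricts x to multiples of 4
  - y = 1 OR x = 5: forces a choice: either y = 1 or x = 5

Split on the disjunction (y = 1 OR x = 5):
  • If y = 1: with y = 1, writing x = 4x', every remaining term of the linear equation is divisible by 4, so the left side is ≡ 0 (mod 4); but the right side -10 ≡ 2 (mod 4). No integers can satisfy it.
  • If x = 5: this contradicts the divisibility constraint — 5 is not a multiple of 4.
Both branches are infeasible, so the system has no integer solution.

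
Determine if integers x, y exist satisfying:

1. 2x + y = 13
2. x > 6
Yes

Take x = 7, y = -1. Substituting into each constraint:
  (1) 2(7) + (-1) = 13 ✓
  (2) 7 > 6 ✓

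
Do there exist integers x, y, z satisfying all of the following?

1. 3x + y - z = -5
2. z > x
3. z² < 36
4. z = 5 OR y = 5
Yes

Take x = 4, y = -12, z = 5. Substituting into each constraint:
  (1) 3(4) + (-12) + (-5) = -5 ✓
  (2) 5 > 4 ✓
  (3) z² = (5)² = 25, and 25 < 36 ✓
  (4) z = 5, target 5 ✓ (first branch holds)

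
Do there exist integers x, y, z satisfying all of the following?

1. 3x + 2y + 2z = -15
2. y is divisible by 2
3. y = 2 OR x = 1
Yes

Take x = 1, y = 0, z = -9. Substituting into each constraint:
  (1) 3(1) + 2(0) + 2(-9) = -15 ✓
  (2) 0 = 2 × 0, remainder 0 ✓
  (3) x = 1, target 1 ✓ (second branch holds)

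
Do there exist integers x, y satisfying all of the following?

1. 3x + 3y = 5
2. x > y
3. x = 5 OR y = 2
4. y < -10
No

Even the single constraint (3x + 3y = 5) is infeasible over the integers.

  - 3x + 3y = 5: every term on the left is divisible by 3, so the LHS ≡ 0 (mod 3), but the RHS 5 is not — no integer solution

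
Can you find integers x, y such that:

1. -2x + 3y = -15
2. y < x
Yes

Take x = -12, y = -13. Substituting into each constraint:
  (1) -2(-12) + 3(-13) = -15 ✓
  (2) -13 < -12 ✓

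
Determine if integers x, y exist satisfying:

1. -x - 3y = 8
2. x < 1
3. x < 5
Yes

Take x = -8, y = 0. Substituting into each constraint:
  (1) 8 - 3(0) = 8 ✓
  (2) -8 < 1 ✓
  (3) -8 < 5 ✓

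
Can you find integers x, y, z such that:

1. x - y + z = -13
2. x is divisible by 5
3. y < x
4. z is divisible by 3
Yes

Take x = 0, y = -2, z = -15. Substituting into each constraint:
  (1) 0 + 2 + (-15) = -13 ✓
  (2) 0 = 5 × 0, remainder 0 ✓
  (3) -2 < 0 ✓
  (4) -15 = 3 × -5, remainder 0 ✓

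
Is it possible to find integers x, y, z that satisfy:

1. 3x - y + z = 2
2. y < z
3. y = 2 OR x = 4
Yes

Take x = 0, y = 2, z = 4. Substituting into each constraint:
  (1) 3(0) + (-2) + 4 = 2 ✓
  (2) 2 < 4 ✓
  (3) y = 2, target 2 ✓ (first branch holds)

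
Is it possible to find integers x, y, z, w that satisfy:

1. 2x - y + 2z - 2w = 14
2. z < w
Yes

Take x = 0, y = -16, z = 0, w = 1. Substituting into each constraint:
  (1) 2(0) + 16 + 2(0) - 2(1) = 14 ✓
  (2) 0 < 1 ✓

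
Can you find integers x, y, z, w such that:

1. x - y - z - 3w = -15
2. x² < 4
Yes

Take x = 0, y = 0, z = 15, w = 0. Substituting into each constraint:
  (1) 0 + 0 + (-15) - 3(0) = -15 ✓
  (2) x² = (0)² = 0, and 0 < 4 ✓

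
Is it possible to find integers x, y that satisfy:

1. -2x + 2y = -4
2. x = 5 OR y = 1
Yes

Take x = 3, y = 1. Substituting into each constraint:
  (1) -2(3) + 2(1) = -4 ✓
  (2) y = 1, target 1 ✓ (second branch holds)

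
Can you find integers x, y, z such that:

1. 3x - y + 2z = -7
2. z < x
Yes

Take x = 1, y = 10, z = 0. Substituting into each constraint:
  (1) 3(1) + (-10) + 2(0) = -7 ✓
  (2) 0 < 1 ✓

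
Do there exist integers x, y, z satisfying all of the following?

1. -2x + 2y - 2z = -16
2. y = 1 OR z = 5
Yes

Take x = 9, y = 1, z = 0. Substituting into each constraint:
  (1) -2(9) + 2(1) - 2(0) = -16 ✓
  (2) y = 1, target 1 ✓ (first branch holds)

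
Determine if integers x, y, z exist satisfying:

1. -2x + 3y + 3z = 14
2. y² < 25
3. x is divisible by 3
No

A contradictory subset is {-2x + 3y + 3z = 14, x is divisible by 3}. No integer assignment can satisfy these jointly:

  - -2x + 3y + 3z = 14: is a linear equation tying the variables together
  - x is divisible by 3: restricts x to multiples of 3

Modular obstruction: writing x = 3x', every remaining term of the linear equation is divisible by 3, so the left side is ≡ 0 (mod 3); but the right side 14 ≡ 2 (mod 3). No integers can satisfy it.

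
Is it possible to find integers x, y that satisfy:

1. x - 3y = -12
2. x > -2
Yes

Take x = 0, y = 4. Substituting into each constraint:
  (1) 0 - 3(4) = -12 ✓
  (2) 0 > -2 ✓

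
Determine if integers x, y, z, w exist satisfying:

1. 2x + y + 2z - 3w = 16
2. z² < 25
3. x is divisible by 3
Yes

Take x = 0, y = 1, z = 0, w = -5. Substituting into each constraint:
  (1) 2(0) + 1 + 2(0) - 3(-5) = 16 ✓
  (2) z² = (0)² = 0, and 0 < 25 ✓
  (3) 0 = 3 × 0, remainder 0 ✓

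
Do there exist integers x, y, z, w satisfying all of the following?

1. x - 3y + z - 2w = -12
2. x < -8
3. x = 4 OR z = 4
Yes

Take x = -10, y = 2, z = 4, w = 0. Substituting into each constraint:
  (1) (-10) - 3(2) + 4 - 2(0) = -12 ✓
  (2) -10 < -8 ✓
  (3) z = 4, target 4 ✓ (second branch holds)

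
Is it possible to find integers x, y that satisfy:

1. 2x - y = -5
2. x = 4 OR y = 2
Yes

Take x = 4, y = 13. Substituting into each constraint:
  (1) 2(4) + (-13) = -5 ✓
  (2) x = 4, target 4 ✓ (first branch holds)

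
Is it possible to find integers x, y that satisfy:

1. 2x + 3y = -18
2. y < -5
Yes

Take x = 0, y = -6. Substituting into each constraint:
  (1) 2(0) + 3(-6) = -18 ✓
  (2) -6 < -5 ✓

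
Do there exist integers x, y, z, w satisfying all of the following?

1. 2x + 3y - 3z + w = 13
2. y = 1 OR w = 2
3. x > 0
Yes

Take x = 1, y = 1, z = 0, w = 8. Substituting into each constraint:
  (1) 2(1) + 3(1) - 3(0) + 8 = 13 ✓
  (2) y = 1, target 1 ✓ (first branch holds)
  (3) 1 > 0 ✓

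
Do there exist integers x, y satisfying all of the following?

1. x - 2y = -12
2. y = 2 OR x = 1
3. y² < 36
Yes

Take x = -8, y = 2. Substituting into each constraint:
  (1) (-8) - 2(2) = -12 ✓
  (2) y = 2, target 2 ✓ (first branch holds)
  (3) y² = (2)² = 4, and 4 < 36 ✓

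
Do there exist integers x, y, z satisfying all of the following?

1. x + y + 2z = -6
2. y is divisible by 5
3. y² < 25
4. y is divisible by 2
Yes

Take x = -6, y = 0, z = 0. Substituting into each constraint:
  (1) (-6) + 0 + 2(0) = -6 ✓
  (2) 0 = 5 × 0, remainder 0 ✓
  (3) y² = (0)² = 0, and 0 < 25 ✓
  (4) 0 = 2 × 0, remainder 0 ✓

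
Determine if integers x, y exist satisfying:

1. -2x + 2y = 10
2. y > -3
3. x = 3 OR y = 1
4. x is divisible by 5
No

A contradictory subset is {-2x + 2y = 10, x = 3 OR y = 1, x is divisible by 5}. No integer assignment can satisfy these jointly:

  - -2x + 2y = 10: is a linear equation tying the variables together
  - x = 3 OR y = 1: forces a choice: either x = 3 or y = 1
  - x is divisible by 5: restricts x to multiples of 5

Split on the disjunction (x = 3 OR y = 1):
  • If x = 3: this contradicts the divisibility constraint — 3 is not a multiple of 5.
  • If y = 1: with y = 1, writing x = 5x', every remaining term of the linear equation is divisible by 10, so the left side is ≡ 0 (mod 10); but the right side 8 ≡ 8 (mod 10). No integers can satisfy it.
Both branches are infeasible, so the system has no integer solution.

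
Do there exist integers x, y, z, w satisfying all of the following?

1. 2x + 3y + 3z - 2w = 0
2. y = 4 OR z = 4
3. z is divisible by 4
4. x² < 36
Yes

Take x = 2, y = 4, z = 0, w = 8. Substituting into each constraint:
  (1) 2(2) + 3(4) + 3(0) - 2(8) = 0 ✓
  (2) y = 4, target 4 ✓ (first branch holds)
  (3) 0 = 4 × 0, remainder 0 ✓
  (4) x² = (2)² = 4, and 4 < 36 ✓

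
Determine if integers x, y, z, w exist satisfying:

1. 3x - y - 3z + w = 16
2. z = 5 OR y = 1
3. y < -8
Yes

Take x = 7, y = -10, z = 5, w = 0. Substituting into each constraint:
  (1) 3(7) + 10 - 3(5) + 0 = 16 ✓
  (2) z = 5, target 5 ✓ (first branch holds)
  (3) -10 < -8 ✓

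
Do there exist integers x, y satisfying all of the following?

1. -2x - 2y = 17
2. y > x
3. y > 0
No

Even the single constraint (-2x - 2y = 17) is infeasible over the integers.

  - -2x - 2y = 17: every term on the left is divisible by 2, so the LHS ≡ 0 (mod 2), but the RHS 17 is not — no integer solution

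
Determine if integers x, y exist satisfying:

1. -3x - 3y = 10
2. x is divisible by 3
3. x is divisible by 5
No

Even the single constraint (-3x - 3y = 10) is infeasible over the integers.

  - -3x - 3y = 10: every term on the left is divisible by 3, so the LHS ≡ 0 (mod 3), but the RHS 10 is not — no integer solution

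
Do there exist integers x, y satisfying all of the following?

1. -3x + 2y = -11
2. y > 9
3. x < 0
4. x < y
No

A contradictory subset is {-3x + 2y = -11, y > 9, x < 0}. No integer assignment can satisfy these jointly:

  - -3x + 2y = -11: is a linear equation tying the variables together
  - y > 9: bounds one variable relative to a constant
  - x < 0: bounds one variable relative to a constant

Range argument: with x ∈ [−∞, -1], y ∈ [10, ∞], the left side of the equation is at least 23, but the right side is -11 < 23. No integer solution exists.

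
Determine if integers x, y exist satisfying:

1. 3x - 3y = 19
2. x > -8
No

Even the single constraint (3x - 3y = 19) is infeasible over the integers.

  - 3x - 3y = 19: every term on the left is divisible by 3, so the LHS ≡ 0 (mod 3), but the RHS 19 is not — no integer solution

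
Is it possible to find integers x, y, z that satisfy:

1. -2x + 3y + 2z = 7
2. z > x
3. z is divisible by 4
Yes

Take x = -2, y = 1, z = 0. Substituting into each constraint:
  (1) -2(-2) + 3(1) + 2(0) = 7 ✓
  (2) 0 > -2 ✓
  (3) 0 = 4 × 0, remainder 0 ✓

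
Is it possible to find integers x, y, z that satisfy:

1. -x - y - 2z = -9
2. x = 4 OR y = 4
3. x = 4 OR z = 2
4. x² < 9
Yes

Take x = 1, y = 4, z = 2. Substituting into each constraint:
  (1) (-1) + (-4) - 2(2) = -9 ✓
  (2) y = 4, target 4 ✓ (second branch holds)
  (3) z = 2, target 2 ✓ (second branch holds)
  (4) x² = (1)² = 1, and 1 < 9 ✓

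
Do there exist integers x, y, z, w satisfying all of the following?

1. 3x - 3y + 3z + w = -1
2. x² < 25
Yes

Take x = 0, y = 0, z = -1, w = 2. Substituting into each constraint:
  (1) 3(0) - 3(0) + 3(-1) + 2 = -1 ✓
  (2) x² = (0)² = 0, and 0 < 25 ✓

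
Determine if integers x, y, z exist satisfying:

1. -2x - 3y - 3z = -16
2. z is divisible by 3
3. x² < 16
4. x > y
Yes

Take x = 2, y = 1, z = 3. Substituting into each constraint:
  (1) -2(2) - 3(1) - 3(3) = -16 ✓
  (2) 3 = 3 × 1, remainder 0 ✓
  (3) x² = (2)² = 4, and 4 < 16 ✓
  (4) 2 > 1 ✓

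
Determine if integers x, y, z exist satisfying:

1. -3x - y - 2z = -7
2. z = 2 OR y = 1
Yes

Take x = 1, y = 0, z = 2. Substituting into each constraint:
  (1) -3(1) + 0 - 2(2) = -7 ✓
  (2) z = 2, target 2 ✓ (first branch holds)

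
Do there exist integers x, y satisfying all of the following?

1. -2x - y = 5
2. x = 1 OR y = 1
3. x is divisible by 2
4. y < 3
No

A contradictory subset is {-2x - y = 5, x = 1 OR y = 1, x is divisible by 2}. No integer assignment can satisfy these jointly:

  - -2x - y = 5: is a linear equation tying the variables together
  - x = 1 OR y = 1: forces a choice: either x = 1 or y = 1
  - x is divisible by 2: restricts x to multiples of 2

Split on the disjunction (x = 1 OR y = 1):
  • If x = 1: this contradicts the divisibility constraint — 1 is not a multiple of 2.
  • If y = 1: with y = 1, writing x = 2x', every remaining term of the linear equation is divisible by 4, so the left side is ≡ 0 (mod 4); but the right side 6 ≡ 2 (mod 4). No integers can satisfy it.
Both branches are infeasible, so the system has no integer solution.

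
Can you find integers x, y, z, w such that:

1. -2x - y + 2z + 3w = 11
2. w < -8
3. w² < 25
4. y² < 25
No

A contradictory subset is {w < -8, w² < 25}. No integer assignment can satisfy these jointly:

  - w < -8: bounds one variable relative to a constant
  - w² < 25: restricts w to |w| ≤ 4

Direct contradiction: the bounds on w require w ≥ -4 and w ≤ -9 simultaneously, which is empty.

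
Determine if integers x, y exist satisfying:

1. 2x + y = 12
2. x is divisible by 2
Yes

Take x = 0, y = 12. Substituting into each constraint:
  (1) 2(0) + 12 = 12 ✓
  (2) 0 = 2 × 0, remainder 0 ✓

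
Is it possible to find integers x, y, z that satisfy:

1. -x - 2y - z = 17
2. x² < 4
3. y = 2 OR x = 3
Yes

Take x = 0, y = 2, z = -21. Substituting into each constraint:
  (1) 0 - 2(2) + 21 = 17 ✓
  (2) x² = (0)² = 0, and 0 < 4 ✓
  (3) y = 2, target 2 ✓ (first branch holds)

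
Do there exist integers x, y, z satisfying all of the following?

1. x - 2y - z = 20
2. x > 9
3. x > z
Yes

Take x = 10, y = -5, z = 0. Substituting into each constraint:
  (1) 10 - 2(-5) + 0 = 20 ✓
  (2) 10 > 9 ✓
  (3) 10 > 0 ✓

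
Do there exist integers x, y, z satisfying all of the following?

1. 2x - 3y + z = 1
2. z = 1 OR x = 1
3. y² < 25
Yes

Take x = 0, y = 0, z = 1. Substituting into each constraint:
  (1) 2(0) - 3(0) + 1 = 1 ✓
  (2) z = 1, target 1 ✓ (first branch holds)
  (3) y² = (0)² = 0, and 0 < 25 ✓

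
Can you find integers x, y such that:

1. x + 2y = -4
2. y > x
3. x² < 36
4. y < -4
No

A contradictory subset is {x + 2y = -4, y > x, y < -4}. No integer assignment can satisfy these jointly:

  - x + 2y = -4: is a linear equation tying the variables together
  - y > x: bounds one variable relative to another variable
  - y < -4: bounds one variable relative to a constant

Propagating the comparison: x < y and y ≤ -5 give x ≤ -6. Range argument: with x ∈ [−∞, -6], y ∈ [−∞, -5], the left side of the equation is at most -16, but the right side is -4 > -16. No integer solution exists.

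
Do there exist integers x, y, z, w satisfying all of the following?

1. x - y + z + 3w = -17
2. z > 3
Yes

Take x = 0, y = 0, z = 4, w = -7. Substituting into each constraint:
  (1) 0 + 0 + 4 + 3(-7) = -17 ✓
  (2) 4 > 3 ✓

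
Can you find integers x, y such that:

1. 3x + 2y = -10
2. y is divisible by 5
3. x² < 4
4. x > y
Yes

Take x = 0, y = -5. Substituting into each constraint:
  (1) 3(0) + 2(-5) = -10 ✓
  (2) -5 = 5 × -1, remainder 0 ✓
  (3) x² = (0)² = 0, and 0 < 4 ✓
  (4) 0 > -5 ✓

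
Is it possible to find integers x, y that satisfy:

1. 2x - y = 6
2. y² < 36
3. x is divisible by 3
Yes

Take x = 3, y = 0. Substituting into each constraint:
  (1) 2(3) + 0 = 6 ✓
  (2) y² = (0)² = 0, and 0 < 36 ✓
  (3) 3 = 3 × 1, remainder 0 ✓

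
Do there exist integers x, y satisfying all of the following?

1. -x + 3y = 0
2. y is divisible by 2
Yes

Take x = 0, y = 0. Substituting into each constraint:
  (1) 0 + 3(0) = 0 ✓
  (2) 0 = 2 × 0, remainder 0 ✓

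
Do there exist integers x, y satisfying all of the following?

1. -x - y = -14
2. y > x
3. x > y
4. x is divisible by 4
No

A contradictory subset is {y > x, x > y}. No integer assignment can satisfy these jointly:

  - y > x: bounds one variable relative to another variable
  - x > y: bounds one variable relative to another variable

Direct contradiction: y > x and x > y cannot both hold.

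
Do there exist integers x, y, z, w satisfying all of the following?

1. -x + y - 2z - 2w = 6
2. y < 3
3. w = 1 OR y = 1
Yes

Take x = 0, y = 0, z = -4, w = 1. Substituting into each constraint:
  (1) 0 + 0 - 2(-4) - 2(1) = 6 ✓
  (2) 0 < 3 ✓
  (3) w = 1, target 1 ✓ (first branch holds)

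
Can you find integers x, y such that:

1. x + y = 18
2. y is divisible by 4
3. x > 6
Yes

Take x = 18, y = 0. Substituting into each constraint:
  (1) 18 + 0 = 18 ✓
  (2) 0 = 4 × 0, remainder 0 ✓
  (3) 18 > 6 ✓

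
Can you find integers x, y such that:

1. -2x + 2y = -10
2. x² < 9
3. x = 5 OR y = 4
No

The full constraint system is jointly infeasible over the integers. Each constraint and what it forces:

  - -2x + 2y = -10: is a linear equation tying the variables together
  - x² < 9: restricts x to |x| ≤ 2
  - x = 5 OR y = 4: forces a choice: either x = 5 or y = 4

Split on the disjunction (x = 5 OR y = 4):
  • If x = 5: this contradicts x² < 9, which requires |x| ≤ 2.
  • If y = 4: the equation forces x = 9, but x² < 9 requires |x| ≤ 2.
Both branches are infeasible, so the system has no integer solution.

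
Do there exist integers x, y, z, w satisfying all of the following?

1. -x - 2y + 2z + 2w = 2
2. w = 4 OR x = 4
Yes

Take x = 0, y = 3, z = 0, w = 4. Substituting into each constraint:
  (1) 0 - 2(3) + 2(0) + 2(4) = 2 ✓
  (2) w = 4, target 4 ✓ (first branch holds)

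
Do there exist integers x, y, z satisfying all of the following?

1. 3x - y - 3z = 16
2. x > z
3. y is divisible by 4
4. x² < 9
Yes

Take x = 0, y = -4, z = -4. Substituting into each constraint:
  (1) 3(0) + 4 - 3(-4) = 16 ✓
  (2) 0 > -4 ✓
  (3) -4 = 4 × -1, remainder 0 ✓
  (4) x² = (0)² = 0, and 0 < 9 ✓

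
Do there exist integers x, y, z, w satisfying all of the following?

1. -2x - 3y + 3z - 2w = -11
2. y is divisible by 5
Yes

Take x = 0, y = 0, z = 1, w = 7. Substituting into each constraint:
  (1) -2(0) - 3(0) + 3(1) - 2(7) = -11 ✓
  (2) 0 = 5 × 0, remainder 0 ✓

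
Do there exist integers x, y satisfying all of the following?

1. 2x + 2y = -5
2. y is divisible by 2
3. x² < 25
No

Even the single constraint (2x + 2y = -5) is infeasible over the integers.

  - 2x + 2y = -5: every term on the left is divisible by 2, so the LHS ≡ 0 (mod 2), but the RHS -5 is not — no integer solution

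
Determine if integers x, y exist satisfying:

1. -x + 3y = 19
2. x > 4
Yes

Take x = 5, y = 8. Substituting into each constraint:
  (1) (-5) + 3(8) = 19 ✓
  (2) 5 > 4 ✓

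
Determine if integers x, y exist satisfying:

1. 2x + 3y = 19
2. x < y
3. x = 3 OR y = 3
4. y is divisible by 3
No

A contradictory subset is {2x + 3y = 19, x < y, x = 3 OR y = 3}. No integer assignment can satisfy these jointly:

  - 2x + 3y = 19: is a linear equation tying the variables together
  - x < y: bounds one variable relative to another variable
  - x = 3 OR y = 3: forces a choice: either x = 3 or y = 3

Split on the disjunction (x = 3 OR y = 3):
  • If x = 3: with x = 3, every remaining term of the linear equation is divisible by 3, so the left side is ≡ 0 (mod 3); but the right side 13 ≡ 1 (mod 3). No integers can satisfy it.
  • If y = 3: the equation forces x = 5, giving (y, x) = (3, 5), which violates y > x.
Both branches are infeasible, so the system has no integer solution.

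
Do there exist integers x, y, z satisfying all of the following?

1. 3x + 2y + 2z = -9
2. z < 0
Yes

Take x = 1, y = 0, z = -6. Substituting into each constraint:
  (1) 3(1) + 2(0) + 2(-6) = -9 ✓
  (2) -6 < 0 ✓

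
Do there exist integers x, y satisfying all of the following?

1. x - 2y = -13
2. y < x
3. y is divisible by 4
Yes

Take x = 19, y = 16. Substituting into each constraint:
  (1) 19 - 2(16) = -13 ✓
  (2) 16 < 19 ✓
  (3) 16 = 4 × 4, remainder 0 ✓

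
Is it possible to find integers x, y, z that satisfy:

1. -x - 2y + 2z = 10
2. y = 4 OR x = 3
Yes

Take x = -18, y = 4, z = 0. Substituting into each constraint:
  (1) 18 - 2(4) + 2(0) = 10 ✓
  (2) y = 4, target 4 ✓ (first branch holds)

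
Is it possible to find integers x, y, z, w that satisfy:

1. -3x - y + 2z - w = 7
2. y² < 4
Yes

Take x = -3, y = 0, z = 0, w = 2. Substituting into each constraint:
  (1) -3(-3) + 0 + 2(0) + (-2) = 7 ✓
  (2) y² = (0)² = 0, and 0 < 4 ✓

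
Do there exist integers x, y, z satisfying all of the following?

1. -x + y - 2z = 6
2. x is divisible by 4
Yes

Take x = 0, y = 6, z = 0. Substituting into each constraint:
  (1) 0 + 6 - 2(0) = 6 ✓
  (2) 0 = 4 × 0, remainder 0 ✓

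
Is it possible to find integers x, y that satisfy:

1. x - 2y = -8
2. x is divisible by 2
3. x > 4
Yes

Take x = 6, y = 7. Substituting into each constraint:
  (1) 6 - 2(7) = -8 ✓
  (2) 6 = 2 × 3, remainder 0 ✓
  (3) 6 > 4 ✓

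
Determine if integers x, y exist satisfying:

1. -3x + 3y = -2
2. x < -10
No

Even the single constraint (-3x + 3y = -2) is infeasible over the integers.

  - -3x + 3y = -2: every term on the left is divisible by 3, so the LHS ≡ 0 (mod 3), but the RHS -2 is not — no integer solution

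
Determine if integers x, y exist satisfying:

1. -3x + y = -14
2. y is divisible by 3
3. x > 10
No

A contradictory subset is {-3x + y = -14, y is divisible by 3}. No integer assignment can satisfy these jointly:

  - -3x + y = -14: is a linear equation tying the variables together
  - y is divisible by 3: restricts y to multiples of 3

Modular obstruction: writing y = 3y', every remaining term of the linear equation is divisible by 3, so the left side is ≡ 0 (mod 3); but the right side -14 ≡ 1 (mod 3). No integers can satisfy it.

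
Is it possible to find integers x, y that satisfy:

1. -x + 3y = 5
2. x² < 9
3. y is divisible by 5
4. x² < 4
No

A contradictory subset is {-x + 3y = 5, y is divisible by 5, x² < 4}. No integer assignment can satisfy these jointly:

  - -x + 3y = 5: is a linear equation tying the variables together
  - y is divisible by 5: restricts y to multiples of 5
  - x² < 4: restricts x to |x| ≤ 1

The bounds confine x to {-1, 0, 1}. For each value, substitute into the equation:
  • x = -1: the equation gives 3y = 4, so y would not be an integer.
  • x = 0: the equation gives 3y = 5, so y would not be an integer.
  • x = 1: the equation forces y = 2, but 5 does not divide 2.
Every case fails, so no integer solution exists.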